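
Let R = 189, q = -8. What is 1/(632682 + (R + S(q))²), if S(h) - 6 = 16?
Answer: 1/677203 ≈ 1.4767e-6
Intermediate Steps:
S(h) = 22 (S(h) = 6 + 16 = 22)
1/(632682 + (R + S(q))²) = 1/(632682 + (189 + 22)²) = 1/(632682 + 211²) = 1/(632682 + 44521) = 1/677203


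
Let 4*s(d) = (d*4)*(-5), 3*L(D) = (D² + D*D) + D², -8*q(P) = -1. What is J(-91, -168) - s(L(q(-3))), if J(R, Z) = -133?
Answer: -8507/64 ≈ -132.92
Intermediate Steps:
q(P) = ⅛ (q(P) = -⅛*(-1) = ⅛)
L(D) = D² (L(D) = ((D² + D*D) + D²)/3 = ((D² + D²) + D²)/3 = (2*D² + D²)/3 = (3*D²)/3 = D²)
s(d) = -5*d (s(d) = ((d*4)*(-5))/4 = ((4*d)*(-5))/4 = (-20*d)/4 = -5*d)
J(-91, -168) - s(L(q(-3))) = -133 - (-5)*(⅛)² = -133 - (-5)/64 = -133 - 1*(-5/64) = -133 + 5/64 = -8507/64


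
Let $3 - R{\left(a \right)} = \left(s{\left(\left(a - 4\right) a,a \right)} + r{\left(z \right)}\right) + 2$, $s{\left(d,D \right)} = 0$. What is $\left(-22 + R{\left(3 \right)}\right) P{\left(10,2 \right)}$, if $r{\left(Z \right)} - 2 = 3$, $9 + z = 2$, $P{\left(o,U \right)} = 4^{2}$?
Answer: $-416$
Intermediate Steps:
$P{\left(o,U \right)} = 16$
$z = -7$ ($z = -9 + 2 = -7$)
$r{\left(Z \right)} = 5$ ($r{\left(Z \right)} = 2 + 3 = 5$)
$R{\left(a \right)} = -4$ ($R{\left(a \right)} = 3 - \left(\left(0 + 5\right) + 2\right) = 3 - \left(5 + 2\right) = 3 - 7 = -4$)
$\left(-22 + R{\left(3 \right)}\right) P{\left(10,2 \right)} = \left(-22 - 4\right) 16 = \left(-26\right) 16 = -416$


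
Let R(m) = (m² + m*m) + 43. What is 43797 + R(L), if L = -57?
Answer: 50338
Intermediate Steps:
R(m) = 43 + 2*m² (R(m) = (m² + m²) + 43 = 2*m² + 43 = 43 + 2*m²)
43797 + R(L) = 43797 + (43 + 2*(-57)²) = 43797 + (43 + 2*3249) = 43797 + (43 + 6498) = 43797 + 6541 = 50338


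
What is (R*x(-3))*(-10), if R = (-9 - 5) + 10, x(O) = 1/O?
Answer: -40/3 ≈ -13.333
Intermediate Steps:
R = -4 (R = -14 + 10 = -4)
(R*x(-3))*(-10) = -4/(-3)*(-10) = -4*(-1/3)*(-10) = (4/3)*(-10) = -40/3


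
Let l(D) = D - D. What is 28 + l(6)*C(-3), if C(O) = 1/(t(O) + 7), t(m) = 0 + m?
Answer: 28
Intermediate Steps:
t(m) = m
l(D) = 0
C(O) = 1/(7 + O) (C(O) = 1/(O + 7) = 1/(7 + O))
28 + l(6)*C(-3) = 28 + 0/(7 - 3) = 28 + 0/4 = 28 + 0*(1/4) = 28 + 0 = 28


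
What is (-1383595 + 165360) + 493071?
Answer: -725164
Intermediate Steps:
(-1383595 + 165360) + 493071 = -1218235 + 493071 = -725164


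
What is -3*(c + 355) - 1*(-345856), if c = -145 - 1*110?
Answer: 345556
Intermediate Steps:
c = -255 (c = -145 - 110 = -255)
-3*(c + 355) - 1*(-345856) = -3*(-255 + 355) - 1*(-345856) = -3*100 + 345856 = -300 + 345856 = 345556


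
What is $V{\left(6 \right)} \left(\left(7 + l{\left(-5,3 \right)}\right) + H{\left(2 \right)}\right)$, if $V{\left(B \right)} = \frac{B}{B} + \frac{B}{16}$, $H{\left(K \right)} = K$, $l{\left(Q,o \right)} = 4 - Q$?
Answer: $\frac{99}{4} \approx 24.75$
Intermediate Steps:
$V{\left(B \right)} = 1 + \frac{B}{16}$ ($V{\left(B \right)} = 1 + B \frac{1}{16} = 1 + \frac{B}{16}$)
$V{\left(6 \right)} \left(\left(7 + l{\left(-5,3 \right)}\right) + H{\left(2 \right)}\right) = \left(1 + \frac{1}{16} \cdot 6\right) \left(\left(7 + \left(4 - -5\right)\right) + 2\right) = \left(1 + \frac{3}{8}\right) \left(\left(7 + \left(4 + 5\right)\right) + 2\right) = \frac{11 \left(\left(7 + 9\right) + 2\right)}{8} = \frac{11 \left(16 + 2\right)}{8} = \frac{11}{8} \cdot 18 = \frac{99}{4}$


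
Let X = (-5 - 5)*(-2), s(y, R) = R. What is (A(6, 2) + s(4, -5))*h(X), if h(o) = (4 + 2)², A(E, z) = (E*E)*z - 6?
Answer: 2196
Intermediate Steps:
A(E, z) = -6 + z*E² (A(E, z) = E²*z - 6 = z*E² - 6 = -6 + z*E²)
X = 20 (X = -10*(-2) = 20)
h(o) = 36 (h(o) = 6² = 36)
(A(6, 2) + s(4, -5))*h(X) = ((-6 + 2*6²) - 5)*36 = ((-6 + 2*36) - 5)*36 = ((-6 + 72) - 5)*36 = (66 - 5)*36 = 61*36 = 2196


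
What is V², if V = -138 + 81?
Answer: 3249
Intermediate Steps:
V = -57
V² = (-57)² = 3249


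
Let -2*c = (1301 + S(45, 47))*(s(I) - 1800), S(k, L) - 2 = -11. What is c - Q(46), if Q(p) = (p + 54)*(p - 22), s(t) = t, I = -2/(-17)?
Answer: 1160324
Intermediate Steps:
S(k, L) = -9 (S(k, L) = 2 - 11 = -9)
I = 2/17 (I = -2*(-1/17) = 2/17 ≈ 0.11765)
Q(p) = (-22 + p)*(54 + p) (Q(p) = (54 + p)*(-22 + p) = (-22 + p)*(54 + p))
c = 1162724 (c = -(1301 - 9)*(2/17 - 1800)/2 = -646*(-30598)/17 = -½*(-2325448) = 1162724)
c - Q(46) = 1162724 - (-1188 + 46² + 32*46) = 1162724 - (-1188 + 2116 + 1472) = 1162724 - 1*2400 = 1162724 - 2400 = 1160324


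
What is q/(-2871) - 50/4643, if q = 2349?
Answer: -42337/51073 ≈ -0.82895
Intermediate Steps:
q/(-2871) - 50/4643 = 2349/(-2871) - 50/4643 = 2349*(-1/2871) - 50*1/4643 = -9/11 - 50/4643 = -42337/51073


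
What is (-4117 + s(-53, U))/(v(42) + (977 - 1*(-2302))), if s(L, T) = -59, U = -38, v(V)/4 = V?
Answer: -464/383 ≈ -1.2115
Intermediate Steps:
v(V) = 4*V
(-4117 + s(-53, U))/(v(42) + (977 - 1*(-2302))) = (-4117 - 59)/(4*42 + (977 - 1*(-2302))) = -4176/(168 + (977 + 2302)) = -4176/(168 + 3279) = -4176/3447 = -4176*1/3447 = -464/383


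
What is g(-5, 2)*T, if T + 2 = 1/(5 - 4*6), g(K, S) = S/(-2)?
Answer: 39/19 ≈ 2.0526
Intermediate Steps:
g(K, S) = -S/2 (g(K, S) = S*(-½) = -S/2)
T = -39/19 (T = -2 + 1/(5 - 4*6) = -2 + 1/(5 - 24) = -2 + 1/(-19) = -2 - 1/19 = -39/19 ≈ -2.0526)
g(-5, 2)*T = -½*2*(-39/19) = -1*(-39/19) = 39/19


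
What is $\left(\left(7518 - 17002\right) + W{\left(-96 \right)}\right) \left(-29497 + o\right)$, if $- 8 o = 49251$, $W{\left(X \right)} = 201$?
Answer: $\frac{2647762241}{8} \approx 3.3097 \cdot 10^{8}$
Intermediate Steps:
$o = - \frac{49251}{8}$ ($o = \left(- \frac{1}{8}\right) 49251 = - \frac{49251}{8} \approx -6156.4$)
$\left(\left(7518 - 17002\right) + W{\left(-96 \right)}\right) \left(-29497 + o\right) = \left(\left(7518 - 17002\right) + 201\right) \left(-29497 - \frac{49251}{8}\right) = \left(-9484 + 201\right) \left(- \frac{285227}{8}\right) = \left(-9283\right) \left(- \frac{285227}{8}\right) = \frac{2647762241}{8}$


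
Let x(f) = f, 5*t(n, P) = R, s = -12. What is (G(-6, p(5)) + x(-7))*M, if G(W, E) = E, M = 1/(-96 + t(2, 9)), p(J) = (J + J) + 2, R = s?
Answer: -25/492 ≈ -0.050813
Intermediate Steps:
R = -12
t(n, P) = -12/5 (t(n, P) = (⅕)*(-12) = -12/5)
p(J) = 2 + 2*J (p(J) = 2*J + 2 = 2 + 2*J)
M = -5/492 (M = 1/(-96 - 12/5) = 1/(-492/5) = -5/492 ≈ -0.010163)
(G(-6, p(5)) + x(-7))*M = ((2 + 2*5) - 7)*(-5/492) = ((2 + 10) - 7)*(-5/492) = (12 - 7)*(-5/492) = 5*(-5/492) = -25/492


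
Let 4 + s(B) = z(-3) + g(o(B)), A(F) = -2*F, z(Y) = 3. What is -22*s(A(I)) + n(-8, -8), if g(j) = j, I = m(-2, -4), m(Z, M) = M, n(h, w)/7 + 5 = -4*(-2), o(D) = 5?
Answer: -67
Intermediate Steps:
n(h, w) = 21 (n(h, w) = -35 + 7*(-4*(-2)) = -35 + 7*8 = -35 + 56 = 21)
I = -4
s(B) = 4 (s(B) = -4 + (3 + 5) = -4 + 8 = 4)
-22*s(A(I)) + n(-8, -8) = -22*4 + 21 = -88 + 21 = -67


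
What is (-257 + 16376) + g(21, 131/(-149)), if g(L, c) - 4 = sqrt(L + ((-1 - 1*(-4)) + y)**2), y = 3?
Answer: 16123 + sqrt(57) ≈ 16131.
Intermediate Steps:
g(L, c) = 4 + sqrt(36 + L) (g(L, c) = 4 + sqrt(L + ((-1 - 1*(-4)) + 3)**2) = 4 + sqrt(L + ((-1 + 4) + 3)**2) = 4 + sqrt(L + (3 + 3)**2) = 4 + sqrt(L + 6**2) = 4 + sqrt(L + 36) = 4 + sqrt(36 + L))
(-257 + 16376) + g(21, 131/(-149)) = (-257 + 16376) + (4 + sqrt(36 + 21)) = 16119 + (4 + sqrt(57)) = 16123 + sqrt(57)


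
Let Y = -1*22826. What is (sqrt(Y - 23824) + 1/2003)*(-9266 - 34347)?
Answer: -43613/2003 - 218065*I*sqrt(1866) ≈ -21.774 - 9.4198e+6*I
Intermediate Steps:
Y = -22826
(sqrt(Y - 23824) + 1/2003)*(-9266 - 34347) = (sqrt(-22826 - 23824) + 1/2003)*(-9266 - 34347) = (sqrt(-46650) + 1/2003)*(-43613) = (5*I*sqrt(1866) + 1/2003)*(-43613) = (1/2003 + 5*I*sqrt(1866))*(-43613) = -43613/2003 - 218065*I*sqrt(1866)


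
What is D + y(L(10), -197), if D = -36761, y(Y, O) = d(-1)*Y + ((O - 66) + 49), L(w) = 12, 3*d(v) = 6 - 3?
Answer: -36963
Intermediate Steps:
d(v) = 1 (d(v) = (6 - 3)/3 = (1/3)*3 = 1)
y(Y, O) = -17 + O + Y (y(Y, O) = 1*Y + ((O - 66) + 49) = Y + ((-66 + O) + 49) = Y + (-17 + O) = -17 + O + Y)
D + y(L(10), -197) = -36761 + (-17 - 197 + 12) = -36761 - 202 = -36963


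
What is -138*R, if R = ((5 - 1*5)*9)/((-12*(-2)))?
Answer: 0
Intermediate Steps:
R = 0 (R = ((5 - 5)*9)/24 = (0*9)*(1/24) = 0*(1/24) = 0)
-138*R = -138*0 = 0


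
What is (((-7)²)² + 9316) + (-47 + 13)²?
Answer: 12873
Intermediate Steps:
(((-7)²)² + 9316) + (-47 + 13)² = (49² + 9316) + (-34)² = (2401 + 9316) + 1156 = 11717 + 1156 = 12873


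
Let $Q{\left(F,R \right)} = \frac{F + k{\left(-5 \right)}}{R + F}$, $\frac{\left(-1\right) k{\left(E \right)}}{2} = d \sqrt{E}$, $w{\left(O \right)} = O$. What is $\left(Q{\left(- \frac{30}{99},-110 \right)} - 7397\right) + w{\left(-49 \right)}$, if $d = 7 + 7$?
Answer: $- \frac{2710343}{364} + \frac{33 i \sqrt{5}}{130} \approx -7446.0 + 0.56762 i$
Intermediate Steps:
$d = 14$
$k{\left(E \right)} = - 28 \sqrt{E}$ ($k{\left(E \right)} = - 2 \cdot 14 \sqrt{E} = - 28 \sqrt{E}$)
$Q{\left(F,R \right)} = \frac{F - 28 i \sqrt{5}}{F + R}$ ($Q{\left(F,R \right)} = \frac{F - 28 \sqrt{-5}}{R + F} = \frac{F - 28 i \sqrt{5}}{F + R}$)
$\left(Q{\left(- \frac{30}{99},-110 \right)} - 7397\right) + w{\left(-49 \right)} = \left(\frac{- \frac{30}{99} - 28 i \sqrt{5}}{- \frac{30}{99} - 110} - 7397\right) - 49 = \left(\frac{\left(-30\right) \frac{1}{99} - 28 i \sqrt{5}}{\left(-30\right) \frac{1}{99} - 110} - 7397\right) - 49 = \left(\frac{- \frac{10}{33} - 28 i \sqrt{5}}{- \frac{10}{33} - 110} - 7397\right) - 49 = \left(\frac{- \frac{10}{33} - 28 i \sqrt{5}}{- \frac{3640}{33}} - 7397\right) - 49 = \left(- \frac{33 \left(- \frac{10}{33} - 28 i \sqrt{5}\right)}{3640} - 7397\right) - 49 = \left(\left(\frac{1}{364} + \frac{33 i \sqrt{5}}{130}\right) - 7397\right) - 49 = \left(- \frac{2692507}{364} + \frac{33 i \sqrt{5}}{130}\right) - 49 = - \frac{2710343}{364} + \frac{33 i \sqrt{5}}{130}$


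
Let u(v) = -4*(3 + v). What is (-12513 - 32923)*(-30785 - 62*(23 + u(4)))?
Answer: 1384662100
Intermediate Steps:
u(v) = -12 - 4*v
(-12513 - 32923)*(-30785 - 62*(23 + u(4))) = (-12513 - 32923)*(-30785 - 62*(23 + (-12 - 4*4))) = -45436*(-30785 - 62*(23 + (-12 - 16))) = -45436*(-30785 - 62*(23 - 28)) = -45436*(-30785 - 62*(-5)) = -45436*(-30785 + 310) = -45436*(-30475) = 1384662100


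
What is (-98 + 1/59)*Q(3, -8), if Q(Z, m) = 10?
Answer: -57810/59 ≈ -979.83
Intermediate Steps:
(-98 + 1/59)*Q(3, -8) = (-98 + 1/59)*10 = -5781/59*10 = -57810/59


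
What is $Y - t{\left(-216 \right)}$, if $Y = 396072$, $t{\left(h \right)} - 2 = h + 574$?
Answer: $395712$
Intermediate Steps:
$t{\left(h \right)} = 576 + h$ ($t{\left(h \right)} = 2 + \left(h + 574\right) = 2 + \left(574 + h\right) = 576 + h$)
$Y - t{\left(-216 \right)} = 396072 - \left(576 - 216\right) = 396072 - 360 = 395712$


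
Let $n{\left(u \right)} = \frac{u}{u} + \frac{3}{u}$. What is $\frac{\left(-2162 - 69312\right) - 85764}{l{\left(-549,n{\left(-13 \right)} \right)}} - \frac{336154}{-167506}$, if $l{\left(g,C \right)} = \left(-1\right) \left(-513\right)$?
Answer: $- \frac{13082930713}{42965289} \approx -304.5$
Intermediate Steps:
$n{\left(u \right)} = 1 + \frac{3}{u}$
$l{\left(g,C \right)} = 513$
$\frac{\left(-2162 - 69312\right) - 85764}{l{\left(-549,n{\left(-13 \right)} \right)}} - \frac{336154}{-167506} = \frac{\left(-2162 - 69312\right) - 85764}{513} - \frac{336154}{-167506} = \left(-71474 - 85764\right) \frac{1}{513} - - \frac{168077}{83753} = \left(-157238\right) \frac{1}{513} + \frac{168077}{83753} = - \frac{157238}{513} + \frac{168077}{83753} = - \frac{13082930713}{42965289}$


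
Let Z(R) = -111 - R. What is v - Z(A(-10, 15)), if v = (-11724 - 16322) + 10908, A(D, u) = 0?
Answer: -17027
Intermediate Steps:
v = -17138 (v = -28046 + 10908 = -17138)
v - Z(A(-10, 15)) = -17138 - (-111 - 1*0) = -17138 - (-111 + 0) = -17138 - 1*(-111) = -17138 + 111 = -17027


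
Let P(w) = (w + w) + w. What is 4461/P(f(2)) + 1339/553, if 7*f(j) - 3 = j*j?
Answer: 823650/553 ≈ 1489.4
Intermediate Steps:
f(j) = 3/7 + j²/7 (f(j) = 3/7 + (j*j)/7 = 3/7 + j²/7)
P(w) = 3*w (P(w) = 2*w + w = 3*w)
4461/P(f(2)) + 1339/553 = 4461/((3*(3/7 + (⅐)*2²))) + 1339/553 = 4461/((3*(3/7 + (⅐)*4))) + 1339*(1/553) = 4461/((3*(3/7 + 4/7))) + 1339/553 = 4461/((3*1)) + 1339/553 = 4461/3 + 1339/553 = 4461*(⅓) + 1339/553 = 1487 + 1339/553 = 823650/553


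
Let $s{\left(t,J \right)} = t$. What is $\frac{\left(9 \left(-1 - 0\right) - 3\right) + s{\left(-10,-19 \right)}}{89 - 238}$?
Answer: $\frac{22}{149} \approx 0.14765$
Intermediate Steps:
$\frac{\left(9 \left(-1 - 0\right) - 3\right) + s{\left(-10,-19 \right)}}{89 - 238} = \frac{\left(9 \left(-1 - 0\right) - 3\right) - 10}{89 - 238} = \frac{\left(9 \left(-1 + 0\right) - 3\right) - 10}{-149} = \left(\left(9 \left(-1\right) - 3\right) - 10\right) \left(- \frac{1}{149}\right) = \left(\left(-9 - 3\right) - 10\right) \left(- \frac{1}{149}\right) = \left(-12 - 10\right) \left(- \frac{1}{149}\right) = \left(-22\right) \left(- \frac{1}{149}\right) = \frac{22}{149}$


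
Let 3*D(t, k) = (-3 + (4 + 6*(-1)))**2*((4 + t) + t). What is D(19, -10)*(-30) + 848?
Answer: -9652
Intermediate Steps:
D(t, k) = 100/3 + 50*t/3 (D(t, k) = ((-3 + (4 + 6*(-1)))**2*((4 + t) + t))/3 = ((-3 + (4 - 6))**2*(4 + 2*t))/3 = ((-3 - 2)**2*(4 + 2*t))/3 = ((-5)**2*(4 + 2*t))/3 = (25*(4 + 2*t))/3 = (100 + 50*t)/3 = 100/3 + 50*t/3)
D(19, -10)*(-30) + 848 = (100/3 + (50/3)*19)*(-30) + 848 = (100/3 + 950/3)*(-30) + 848 = 350*(-30) + 848 = -10500 + 848 = -9652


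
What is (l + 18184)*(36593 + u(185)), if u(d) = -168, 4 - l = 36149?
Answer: -654229425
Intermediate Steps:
l = -36145 (l = 4 - 1*36149 = 4 - 36149 = -36145)
(l + 18184)*(36593 + u(185)) = (-36145 + 18184)*(36593 - 168) = -17961*36425 = -654229425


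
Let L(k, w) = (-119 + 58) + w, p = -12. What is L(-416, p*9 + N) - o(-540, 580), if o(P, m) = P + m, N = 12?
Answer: -197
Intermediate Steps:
L(k, w) = -61 + w
L(-416, p*9 + N) - o(-540, 580) = (-61 + (-12*9 + 12)) - (-540 + 580) = (-61 + (-108 + 12)) - 1*40 = (-61 - 96) - 40 = -157 - 40 = -197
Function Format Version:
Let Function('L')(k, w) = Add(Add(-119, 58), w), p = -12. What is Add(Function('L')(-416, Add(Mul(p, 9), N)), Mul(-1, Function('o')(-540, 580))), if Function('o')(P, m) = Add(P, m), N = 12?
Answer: -197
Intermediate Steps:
Function('L')(k, w) = Add(-61, w)
Add(Function('L')(-416, Add(Mul(p, 9), N)), Mul(-1, Function('o')(-540, 580))) = Add(Add(-61, Add(Mul(-12, 9), 12)), Mul(-1, Add(-540, 580))) = Add(Add(-61, Add(-108, 12)), Mul(-1, 40)) = Add(Add(-61, -96), -40) = Add(-157, -40) = -197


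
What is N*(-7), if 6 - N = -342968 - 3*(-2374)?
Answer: -2350964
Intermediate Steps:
N = 335852 (N = 6 - (-342968 - 3*(-2374)) = 6 - (-342968 + 7122) = 6 - 1*(-335846) = 6 + 335846 = 335852)
N*(-7) = 335852*(-7) = -2350964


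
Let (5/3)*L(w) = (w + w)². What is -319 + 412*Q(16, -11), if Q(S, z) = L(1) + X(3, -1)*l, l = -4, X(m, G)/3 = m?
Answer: -70811/5 ≈ -14162.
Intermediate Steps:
X(m, G) = 3*m
L(w) = 12*w²/5 (L(w) = 3*(w + w)²/5 = 3*(2*w)²/5 = 3*(4*w²)/5 = 12*w²/5)
Q(S, z) = -168/5 (Q(S, z) = (12/5)*1² + (3*3)*(-4) = (12/5)*1 + 9*(-4) = 12/5 - 36 = -168/5)
-319 + 412*Q(16, -11) = -319 + 412*(-168/5) = -319 - 69216/5 = -70811/5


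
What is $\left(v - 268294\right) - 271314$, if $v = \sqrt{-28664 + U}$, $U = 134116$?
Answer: $-539608 + 2 \sqrt{26363} \approx -5.3928 \cdot 10^{5}$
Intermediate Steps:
$v = 2 \sqrt{26363}$ ($v = \sqrt{-28664 + 134116} = \sqrt{105452} = 2 \sqrt{26363} \approx 324.73$)
$\left(v - 268294\right) - 271314 = \left(2 \sqrt{26363} - 268294\right) - 271314 = \left(-268294 + 2 \sqrt{26363}\right) - 271314 = -539608 + 2 \sqrt{26363}$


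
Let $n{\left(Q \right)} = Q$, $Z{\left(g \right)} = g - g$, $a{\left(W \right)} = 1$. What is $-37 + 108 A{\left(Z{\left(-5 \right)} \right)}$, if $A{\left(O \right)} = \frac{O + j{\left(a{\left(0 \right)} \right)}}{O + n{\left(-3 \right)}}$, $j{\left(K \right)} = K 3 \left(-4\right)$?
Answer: $395$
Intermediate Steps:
$Z{\left(g \right)} = 0$
$j{\left(K \right)} = - 12 K$ ($j{\left(K \right)} = 3 K \left(-4\right) = - 12 K$)
$A{\left(O \right)} = \frac{-12 + O}{-3 + O}$ ($A{\left(O \right)} = \frac{O - 12}{O - 3} = \frac{O - 12}{-3 + O} = \frac{-12 + O}{-3 + O}$)
$-37 + 108 A{\left(Z{\left(-5 \right)} \right)} = -37 + 108 \frac{-12 + 0}{-3 + 0} = -37 + 108 \frac{1}{-3} \left(-12\right) = -37 + 108 \left(\left(- \frac{1}{3}\right) \left(-12\right)\right) = -37 + 108 \cdot 4 = -37 + 432 = 395$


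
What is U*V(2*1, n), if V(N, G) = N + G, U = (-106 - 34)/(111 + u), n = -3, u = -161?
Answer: -14/5 ≈ -2.8000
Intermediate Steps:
U = 14/5 (U = (-106 - 34)/(111 - 161) = -140/(-50) = -140*(-1/50) = 14/5 ≈ 2.8000)
V(N, G) = G + N
U*V(2*1, n) = 14*(-3 + 2*1)/5 = 14*(-3 + 2)/5 = (14/5)*(-1) = -14/5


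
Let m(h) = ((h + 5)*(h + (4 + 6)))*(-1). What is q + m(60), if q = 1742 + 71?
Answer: -2737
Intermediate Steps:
q = 1813
m(h) = -(5 + h)*(10 + h) (m(h) = ((5 + h)*(h + 10))*(-1) = ((5 + h)*(10 + h))*(-1) = -(5 + h)*(10 + h))
q + m(60) = 1813 + (-50 - 1*60² - 15*60) = 1813 + (-50 - 1*3600 - 900) = 1813 + (-50 - 3600 - 900) = 1813 - 4550 = -2737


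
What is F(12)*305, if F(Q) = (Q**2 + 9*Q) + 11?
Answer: 80215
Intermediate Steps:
F(Q) = 11 + Q**2 + 9*Q
F(12)*305 = (11 + 12**2 + 9*12)*305 = (11 + 144 + 108)*305 = 263*305 = 80215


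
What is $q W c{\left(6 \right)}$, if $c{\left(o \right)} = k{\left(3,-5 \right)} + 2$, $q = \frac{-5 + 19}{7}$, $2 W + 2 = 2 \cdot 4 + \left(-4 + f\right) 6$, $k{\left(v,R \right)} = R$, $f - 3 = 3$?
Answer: $-54$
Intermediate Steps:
$f = 6$ ($f = 3 + 3 = 6$)
$W = 9$ ($W = -1 + \frac{2 \cdot 4 + \left(-4 + 6\right) 6}{2} = -1 + \frac{8 + 2 \cdot 6}{2} = -1 + \frac{8 + 12}{2} = -1 + \frac{1}{2} \cdot 20 = -1 + 10 = 9$)
$q = 2$ ($q = 14 \cdot \frac{1}{7} = 2$)
$c{\left(o \right)} = -3$ ($c{\left(o \right)} = -5 + 2 = -3$)
$q W c{\left(6 \right)} = 2 \cdot 9 \left(-3\right) = 18 \left(-3\right) = -54$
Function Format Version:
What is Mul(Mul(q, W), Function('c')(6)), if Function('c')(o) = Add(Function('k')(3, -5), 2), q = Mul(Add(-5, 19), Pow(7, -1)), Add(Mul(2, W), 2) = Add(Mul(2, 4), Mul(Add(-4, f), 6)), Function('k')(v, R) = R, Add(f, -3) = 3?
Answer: -54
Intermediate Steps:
f = 6 (f = Add(3, 3) = 6)
W = 9 (W = Add(-1, Mul(Rational(1, 2), Add(Mul(2, 4), Mul(Add(-4, 6), 6)))) = Add(-1, Mul(Rational(1, 2), Add(8, Mul(2, 6)))) = Add(-1, Mul(Rational(1, 2), Add(8, 12))) = Add(-1, Mul(Rational(1, 2), 20)) = Add(-1, 10) = 9)
q = 2 (q = Mul(14, Rational(1, 7)) = 2)
Function('c')(o) = -3 (Function('c')(o) = Add(-5, 2) = -3)
Mul(Mul(q, W), Function('c')(6)) = Mul(Mul(2, 9), -3) = Mul(18, -3) = -54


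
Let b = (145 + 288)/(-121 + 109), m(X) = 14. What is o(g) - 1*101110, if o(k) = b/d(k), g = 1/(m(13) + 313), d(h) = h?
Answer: -451637/4 ≈ -1.1291e+5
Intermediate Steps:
b = -433/12 (b = 433/(-12) = 433*(-1/12) = -433/12 ≈ -36.083)
g = 1/327 (g = 1/(14 + 313) = 1/327 ≈ 0.0030581)
o(k) = -433/(12*k)
o(g) - 1*101110 = -433/(12*1/327) - 1*101110 = -433/12*327 - 101110 = -47197/4 - 101110 = -451637/4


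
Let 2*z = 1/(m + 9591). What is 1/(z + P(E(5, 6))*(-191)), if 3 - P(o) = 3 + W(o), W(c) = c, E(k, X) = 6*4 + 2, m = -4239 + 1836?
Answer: 14376/71391217 ≈ 0.00020137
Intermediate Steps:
m = -2403
E(k, X) = 26 (E(k, X) = 24 + 2 = 26)
P(o) = -o (P(o) = 3 - (3 + o) = 3 + (-3 - o) = -o)
z = 1/14376 (z = 1/(2*(-2403 + 9591)) = (1/2)/7188 = (1/2)*(1/7188) = 1/14376 ≈ 6.9560e-5)
1/(z + P(E(5, 6))*(-191)) = 1/(1/14376 - 1*26*(-191)) = 1/(1/14376 - 26*(-191)) = 1/(1/14376 + 4966) = 1/(71391217/14376) = 14376/71391217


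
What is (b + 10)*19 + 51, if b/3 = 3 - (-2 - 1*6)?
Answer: 868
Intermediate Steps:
b = 33 (b = 3*(3 - (-2 - 1*6)) = 3*(3 - (-2 - 6)) = 3*(3 - 1*(-8)) = 3*(3 + 8) = 3*11 = 33)
(b + 10)*19 + 51 = (33 + 10)*19 + 51 = 43*19 + 51 = 817 + 51 = 868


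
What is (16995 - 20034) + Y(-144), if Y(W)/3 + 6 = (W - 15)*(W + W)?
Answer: 134319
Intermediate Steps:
Y(W) = -18 + 6*W*(-15 + W) (Y(W) = -18 + 3*((W - 15)*(W + W)) = -18 + 3*((-15 + W)*(2*W)) = -18 + 3*(2*W*(-15 + W)) = -18 + 6*W*(-15 + W))
(16995 - 20034) + Y(-144) = (16995 - 20034) + (-18 - 90*(-144) + 6*(-144)**2) = -3039 + (-18 + 12960 + 6*20736) = -3039 + (-18 + 12960 + 124416) = -3039 + 137358 = 134319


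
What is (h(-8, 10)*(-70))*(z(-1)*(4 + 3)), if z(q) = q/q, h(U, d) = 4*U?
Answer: 15680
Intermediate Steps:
z(q) = 1
(h(-8, 10)*(-70))*(z(-1)*(4 + 3)) = ((4*(-8))*(-70))*(1*(4 + 3)) = (-32*(-70))*(1*7) = 2240*7 = 15680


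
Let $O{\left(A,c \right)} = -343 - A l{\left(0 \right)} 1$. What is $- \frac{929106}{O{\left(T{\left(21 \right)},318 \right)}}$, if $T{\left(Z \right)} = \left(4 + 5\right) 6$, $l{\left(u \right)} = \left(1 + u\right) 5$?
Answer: $\frac{929106}{613} \approx 1515.7$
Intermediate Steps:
$l{\left(u \right)} = 5 + 5 u$
$T{\left(Z \right)} = 54$ ($T{\left(Z \right)} = 9 \cdot 6 = 54$)
$O{\left(A,c \right)} = -343 - 5 A$ ($O{\left(A,c \right)} = -343 - A \left(5 + 5 \cdot 0\right) 1 = -343 - A \left(5 + 0\right) 1 = -343 - A 5 \cdot 1 = -343 - 5 A 1 = -343 - 5 A$)
$- \frac{929106}{O{\left(T{\left(21 \right)},318 \right)}} = - \frac{929106}{-343 - 270} = - \frac{929106}{-613} = \left(-929106\right) \left(- \frac{1}{613}\right) = \frac{929106}{613}$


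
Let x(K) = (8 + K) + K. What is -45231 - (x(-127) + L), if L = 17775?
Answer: -62760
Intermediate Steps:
x(K) = 8 + 2*K
-45231 - (x(-127) + L) = -45231 - ((8 + 2*(-127)) + 17775) = -45231 - ((8 - 254) + 17775) = -45231 - (-246 + 17775) = -45231 - 1*17529 = -45231 - 17529 = -62760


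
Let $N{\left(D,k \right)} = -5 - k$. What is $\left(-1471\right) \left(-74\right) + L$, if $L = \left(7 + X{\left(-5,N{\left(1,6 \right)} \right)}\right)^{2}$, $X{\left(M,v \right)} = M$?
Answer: $108858$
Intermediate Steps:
$L = 4$ ($L = \left(7 - 5\right)^{2} = 2^{2} = 4$)
$\left(-1471\right) \left(-74\right) + L = \left(-1471\right) \left(-74\right) + 4 = 108854 + 4 = 108858$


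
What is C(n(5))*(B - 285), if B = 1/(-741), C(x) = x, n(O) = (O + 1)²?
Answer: -2534232/247 ≈ -10260.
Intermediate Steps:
n(O) = (1 + O)²
B = -1/741 ≈ -0.0013495
C(n(5))*(B - 285) = (1 + 5)²*(-1/741 - 285) = 6²*(-211186/741) = 36*(-211186/741) = -2534232/247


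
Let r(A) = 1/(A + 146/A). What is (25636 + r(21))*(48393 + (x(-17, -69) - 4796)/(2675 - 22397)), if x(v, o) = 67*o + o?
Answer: 7181196199081301/5788407 ≈ 1.2406e+9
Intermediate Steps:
x(v, o) = 68*o
(25636 + r(21))*(48393 + (x(-17, -69) - 4796)/(2675 - 22397)) = (25636 + 21/(146 + 21²))*(48393 + (68*(-69) - 4796)/(2675 - 22397)) = (25636 + 21/(146 + 441))*(48393 + (-4692 - 4796)/(-19722)) = (25636 + 21/587)*(48393 - 9488*(-1/19722)) = (25636 + 21*(1/587))*(48393 + 4744/9861) = (25636 + 21/587)*(477208117/9861) = (15048353/587)*(477208117/9861) = 7181196199081301/5788407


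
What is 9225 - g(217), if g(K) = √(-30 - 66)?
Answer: 9225 - 4*I*√6 ≈ 9225.0 - 9.798*I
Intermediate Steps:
g(K) = 4*I*√6 (g(K) = √(-96) = 4*I*√6)
9225 - g(217) = 9225 - 4*I*√6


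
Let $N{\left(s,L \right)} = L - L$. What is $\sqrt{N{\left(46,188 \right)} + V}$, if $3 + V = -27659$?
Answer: $i \sqrt{27662} \approx 166.32 i$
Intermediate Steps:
$V = -27662$ ($V = -3 - 27659 = -27662$)
$N{\left(s,L \right)} = 0$
$\sqrt{N{\left(46,188 \right)} + V} = \sqrt{0 - 27662} = \sqrt{-27662} = i \sqrt{27662}$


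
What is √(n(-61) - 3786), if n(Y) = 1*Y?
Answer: I*√3847 ≈ 62.024*I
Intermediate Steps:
n(Y) = Y
√(n(-61) - 3786) = √(-61 - 3786) = √(-3847) = I*√3847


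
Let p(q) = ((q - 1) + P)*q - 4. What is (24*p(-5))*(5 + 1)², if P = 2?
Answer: 13824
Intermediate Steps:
p(q) = -4 + q*(1 + q) (p(q) = ((q - 1) + 2)*q - 4 = ((-1 + q) + 2)*q - 4 = (1 + q)*q - 4 = q*(1 + q) - 4 = -4 + q*(1 + q))
(24*p(-5))*(5 + 1)² = (24*(-4 - 5 + (-5)²))*(5 + 1)² = (24*(-4 - 5 + 25))*6² = (24*16)*36 = 384*36 = 13824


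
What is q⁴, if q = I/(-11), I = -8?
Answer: 4096/14641 ≈ 0.27976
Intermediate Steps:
q = 8/11 (q = -8/(-11) = -8*(-1/11) = 8/11 ≈ 0.72727)
q⁴ = (8/11)⁴ = 4096/14641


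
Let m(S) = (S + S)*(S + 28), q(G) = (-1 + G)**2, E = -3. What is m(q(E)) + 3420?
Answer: 4828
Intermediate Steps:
m(S) = 2*S*(28 + S) (m(S) = (2*S)*(28 + S) = 2*S*(28 + S))
m(q(E)) + 3420 = 2*(-1 - 3)**2*(28 + (-1 - 3)**2) + 3420 = 2*(-4)**2*(28 + (-4)**2) + 3420 = 2*16*(28 + 16) + 3420 = 2*16*44 + 3420 = 1408 + 3420 = 4828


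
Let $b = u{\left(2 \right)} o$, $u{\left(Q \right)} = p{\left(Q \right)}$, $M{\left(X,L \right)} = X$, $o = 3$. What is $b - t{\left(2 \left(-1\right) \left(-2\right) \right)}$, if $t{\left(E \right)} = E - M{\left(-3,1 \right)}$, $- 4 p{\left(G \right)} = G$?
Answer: $- \frac{17}{2} \approx -8.5$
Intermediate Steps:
$p{\left(G \right)} = - \frac{G}{4}$
$u{\left(Q \right)} = - \frac{Q}{4}$
$t{\left(E \right)} = 3 + E$ ($t{\left(E \right)} = E - -3 = E + 3 = 3 + E$)
$b = - \frac{3}{2}$ ($b = \left(- \frac{1}{4}\right) 2 \cdot 3 = \left(- \frac{1}{2}\right) 3 = - \frac{3}{2} \approx -1.5$)
$b - t{\left(2 \left(-1\right) \left(-2\right) \right)} = - \frac{3}{2} - \left(3 + 2 \left(-1\right) \left(-2\right)\right) = - \frac{3}{2} - \left(3 - -4\right) = - \frac{3}{2} - \left(3 + 4\right) = - \frac{3}{2} - 7 = - \frac{17}{2}$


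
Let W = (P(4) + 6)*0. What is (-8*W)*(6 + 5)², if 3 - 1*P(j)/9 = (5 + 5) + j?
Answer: 0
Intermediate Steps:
P(j) = -63 - 9*j (P(j) = 27 - 9*((5 + 5) + j) = 27 - 9*(10 + j) = 27 + (-90 - 9*j) = -63 - 9*j)
W = 0 (W = ((-63 - 9*4) + 6)*0 = ((-63 - 36) + 6)*0 = (-99 + 6)*0 = -93*0 = 0)
(-8*W)*(6 + 5)² = (-8*0)*(6 + 5)² = 0*11² = 0*121 = 0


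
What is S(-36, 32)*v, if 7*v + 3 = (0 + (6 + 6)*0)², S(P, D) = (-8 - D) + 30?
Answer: 30/7 ≈ 4.2857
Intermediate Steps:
S(P, D) = 22 - D
v = -3/7 (v = -3/7 + (0 + (6 + 6)*0)²/7 = -3/7 + (0 + 12*0)²/7 = -3/7 + (0 + 0)²/7 = -3/7 + (⅐)*0² = -3/7 + (⅐)*0 = -3/7 + 0 = -3/7 ≈ -0.42857)
S(-36, 32)*v = (22 - 1*32)*(-3/7) = (22 - 32)*(-3/7) = -10*(-3/7) = 30/7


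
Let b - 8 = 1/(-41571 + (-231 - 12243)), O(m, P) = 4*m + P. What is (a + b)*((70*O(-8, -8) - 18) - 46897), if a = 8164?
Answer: -4391383012877/10809 ≈ -4.0627e+8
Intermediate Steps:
O(m, P) = P + 4*m
b = 432359/54045 (b = 8 + 1/(-41571 + (-231 - 12243)) = 8 + 1/(-41571 - 12474) = 8 + 1/(-54045) = 8 - 1/54045 = 432359/54045 ≈ 8.0000)
(a + b)*((70*O(-8, -8) - 18) - 46897) = (8164 + 432359/54045)*((70*(-8 + 4*(-8)) - 18) - 46897) = 441655739*((70*(-8 - 32) - 18) - 46897)/54045 = 441655739*((70*(-40) - 18) - 46897)/54045 = 441655739*((-2800 - 18) - 46897)/54045 = 441655739*(-2818 - 46897)/54045 = (441655739/54045)*(-49715) = -4391383012877/10809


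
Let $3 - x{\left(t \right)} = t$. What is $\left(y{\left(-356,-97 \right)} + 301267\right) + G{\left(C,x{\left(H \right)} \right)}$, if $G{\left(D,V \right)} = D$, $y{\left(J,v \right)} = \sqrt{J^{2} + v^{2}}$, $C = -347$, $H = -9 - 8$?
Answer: $300920 + \sqrt{136145} \approx 3.0129 \cdot 10^{5}$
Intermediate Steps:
$H = -17$
$x{\left(t \right)} = 3 - t$
$\left(y{\left(-356,-97 \right)} + 301267\right) + G{\left(C,x{\left(H \right)} \right)} = \left(\sqrt{\left(-356\right)^{2} + \left(-97\right)^{2}} + 301267\right) - 347 = \left(\sqrt{126736 + 9409} + 301267\right) - 347 = \left(\sqrt{136145} + 301267\right) - 347 = \left(301267 + \sqrt{136145}\right) - 347 = 300920 + \sqrt{136145}$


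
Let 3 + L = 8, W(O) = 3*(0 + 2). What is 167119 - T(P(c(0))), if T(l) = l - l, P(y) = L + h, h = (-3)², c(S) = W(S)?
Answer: 167119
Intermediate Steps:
W(O) = 6 (W(O) = 3*2 = 6)
c(S) = 6
L = 5 (L = -3 + 8 = 5)
h = 9
P(y) = 14 (P(y) = 5 + 9 = 14)
T(l) = 0
167119 - T(P(c(0))) = 167119 - 1*0 = 167119 + 0 = 167119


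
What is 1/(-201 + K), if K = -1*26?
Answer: -1/227 ≈ -0.0044053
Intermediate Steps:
K = -26
1/(-201 + K) = 1/(-201 - 26) = 1/(-227) = -1/227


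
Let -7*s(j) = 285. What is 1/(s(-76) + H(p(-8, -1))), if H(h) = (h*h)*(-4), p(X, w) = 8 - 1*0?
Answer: -7/2077 ≈ -0.0033702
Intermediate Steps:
p(X, w) = 8 (p(X, w) = 8 + 0 = 8)
s(j) = -285/7 (s(j) = -⅐*285 = -285/7)
H(h) = -4*h² (H(h) = h²*(-4) = -4*h²)
1/(s(-76) + H(p(-8, -1))) = 1/(-285/7 - 4*8²) = 1/(-285/7 - 4*64) = 1/(-285/7 - 256) = 1/(-2077/7) = -7/2077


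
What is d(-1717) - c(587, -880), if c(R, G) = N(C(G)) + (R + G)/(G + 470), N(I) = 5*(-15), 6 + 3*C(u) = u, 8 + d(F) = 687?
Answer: 308847/410 ≈ 753.29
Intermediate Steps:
d(F) = 679 (d(F) = -8 + 687 = 679)
C(u) = -2 + u/3
N(I) = -75
c(R, G) = -75 + (G + R)/(470 + G) (c(R, G) = -75 + (R + G)/(G + 470) = -75 + (G + R)/(470 + G))
d(-1717) - c(587, -880) = 679 - (-35250 + 587 - 74*(-880))/(470 - 880) = 679 - (-35250 + 587 + 65120)/(-410) = 679 - (-1)*30457/410 = 679 - 1*(-30457/410) = 679 + 30457/410 = 308847/410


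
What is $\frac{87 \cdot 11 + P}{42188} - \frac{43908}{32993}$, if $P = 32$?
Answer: $- \frac{1819760627}{1391908684} \approx -1.3074$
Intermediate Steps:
$\frac{87 \cdot 11 + P}{42188} - \frac{43908}{32993} = \frac{87 \cdot 11 + 32}{42188} - \frac{43908}{32993} = \left(957 + 32\right) \frac{1}{42188} - \frac{43908}{32993} = 989 \cdot \frac{1}{42188} - \frac{43908}{32993} = \frac{989}{42188} - \frac{43908}{32993} = - \frac{1819760627}{1391908684}$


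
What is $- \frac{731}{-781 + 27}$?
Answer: $\frac{731}{754} \approx 0.9695$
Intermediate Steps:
$- \frac{731}{-781 + 27} = - \frac{731}{-754} = \left(-731\right) \left(- \frac{1}{754}\right) = \frac{731}{754}$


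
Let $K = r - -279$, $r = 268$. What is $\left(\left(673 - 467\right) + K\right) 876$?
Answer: $659628$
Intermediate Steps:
$K = 547$ ($K = 268 - -279 = 268 + 279 = 547$)
$\left(\left(673 - 467\right) + K\right) 876 = \left(\left(673 - 467\right) + 547\right) 876 = \left(206 + 547\right) 876 = 753 \cdot 876 = 659628$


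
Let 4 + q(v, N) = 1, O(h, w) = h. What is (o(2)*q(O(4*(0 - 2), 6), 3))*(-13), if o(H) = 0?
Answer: 0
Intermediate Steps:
q(v, N) = -3 (q(v, N) = -4 + 1 = -3)
(o(2)*q(O(4*(0 - 2), 6), 3))*(-13) = (0*(-3))*(-13) = 0*(-13) = 0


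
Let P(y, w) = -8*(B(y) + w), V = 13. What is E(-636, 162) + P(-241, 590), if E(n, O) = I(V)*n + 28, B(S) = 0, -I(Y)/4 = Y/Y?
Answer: -2148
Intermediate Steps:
I(Y) = -4 (I(Y) = -4*Y/Y = -4*1 = -4)
E(n, O) = 28 - 4*n (E(n, O) = -4*n + 28 = 28 - 4*n)
P(y, w) = -8*w (P(y, w) = -8*(0 + w) = -8*w)
E(-636, 162) + P(-241, 590) = (28 - 4*(-636)) - 8*590 = (28 + 2544) - 4720 = 2572 - 4720 = -2148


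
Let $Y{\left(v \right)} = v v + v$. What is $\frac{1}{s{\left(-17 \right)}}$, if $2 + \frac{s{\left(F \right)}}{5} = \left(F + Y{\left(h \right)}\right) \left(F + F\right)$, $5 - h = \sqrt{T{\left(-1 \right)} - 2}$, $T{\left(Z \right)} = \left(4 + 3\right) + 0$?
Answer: $\frac{307}{805960} + \frac{187 \sqrt{5}}{805960} \approx 0.00089973$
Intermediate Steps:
$T{\left(Z \right)} = 7$ ($T{\left(Z \right)} = 7 + 0 = 7$)
$h = 5 - \sqrt{5}$ ($h = 5 - \sqrt{7 - 2} = 5 - \sqrt{5} \approx 2.7639$)
$Y{\left(v \right)} = v + v^{2}$ ($Y{\left(v \right)} = v^{2} + v = v + v^{2}$)
$s{\left(F \right)} = -10 + 10 F \left(F + \left(5 - \sqrt{5}\right) \left(6 - \sqrt{5}\right)\right)$ ($s{\left(F \right)} = -10 + 5 \left(F + \left(5 - \sqrt{5}\right) \left(1 + \left(5 - \sqrt{5}\right)\right)\right) \left(F + F\right) = -10 + 5 \left(F + \left(5 - \sqrt{5}\right) \left(6 - \sqrt{5}\right)\right) 2 F = -10 + 5 \cdot 2 F \left(F + \left(5 - \sqrt{5}\right) \left(6 - \sqrt{5}\right)\right) = -10 + 10 F \left(F + \left(5 - \sqrt{5}\right) \left(6 - \sqrt{5}\right)\right)$)
$\frac{1}{s{\left(-17 \right)}} = \frac{1}{-10 + 10 \left(-17\right)^{2} + 350 \left(-17\right) - - 1870 \sqrt{5}} = \frac{1}{-10 + 10 \cdot 289 - 5950 + 1870 \sqrt{5}} = \frac{1}{-10 + 2890 - 5950 + 1870 \sqrt{5}} = \frac{1}{-3070 + 1870 \sqrt{5}}$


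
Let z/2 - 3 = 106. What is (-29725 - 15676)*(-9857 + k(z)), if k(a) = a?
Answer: 437620239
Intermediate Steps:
z = 218 (z = 6 + 2*106 = 6 + 212 = 218)
(-29725 - 15676)*(-9857 + k(z)) = (-29725 - 15676)*(-9857 + 218) = -45401*(-9639) = 437620239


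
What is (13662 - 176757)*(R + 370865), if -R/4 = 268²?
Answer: -13629686055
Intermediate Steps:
R = -287296 (R = -4*268² = -4*71824 = -287296)
(13662 - 176757)*(R + 370865) = (13662 - 176757)*(-287296 + 370865) = -163095*83569 = -13629686055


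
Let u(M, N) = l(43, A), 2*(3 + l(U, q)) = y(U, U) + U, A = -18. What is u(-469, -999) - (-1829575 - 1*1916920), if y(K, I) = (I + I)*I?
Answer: 7496725/2 ≈ 3.7484e+6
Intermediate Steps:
y(K, I) = 2*I**2 (y(K, I) = (2*I)*I = 2*I**2)
l(U, q) = -3 + U**2 + U/2 (l(U, q) = -3 + (2*U**2 + U)/2 = -3 + (U + 2*U**2)/2 = -3 + (U**2 + U/2) = -3 + U**2 + U/2)
u(M, N) = 3735/2 (u(M, N) = -3 + 43**2 + (1/2)*43 = -3 + 1849 + 43/2 = 3735/2)
u(-469, -999) - (-1829575 - 1*1916920) = 3735/2 - (-1829575 - 1*1916920) = 3735/2 - (-1829575 - 1916920) = 3735/2 - 1*(-3746495) = 3735/2 + 3746495 = 7496725/2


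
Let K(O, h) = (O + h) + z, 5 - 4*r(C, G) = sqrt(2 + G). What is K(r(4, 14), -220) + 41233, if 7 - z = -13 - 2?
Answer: 164141/4 ≈ 41035.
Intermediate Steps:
r(C, G) = 5/4 - sqrt(2 + G)/4
z = 22 (z = 7 - (-13 - 2) = 7 - 1*(-15) = 7 + 15 = 22)
K(O, h) = 22 + O + h (K(O, h) = (O + h) + 22 = 22 + O + h)
K(r(4, 14), -220) + 41233 = (22 + (5/4 - sqrt(2 + 14)/4) - 220) + 41233 = (22 + (5/4 - sqrt(16)/4) - 220) + 41233 = (22 + (5/4 - 1/4*4) - 220) + 41233 = (22 + (5/4 - 1) - 220) + 41233 = (22 + 1/4 - 220) + 41233 = -791/4 + 41233 = 164141/4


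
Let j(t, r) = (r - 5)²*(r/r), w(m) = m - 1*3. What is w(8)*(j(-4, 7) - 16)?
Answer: -60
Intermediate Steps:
w(m) = -3 + m (w(m) = m - 3 = -3 + m)
j(t, r) = (-5 + r)² (j(t, r) = (-5 + r)²*1 = (-5 + r)²)
w(8)*(j(-4, 7) - 16) = (-3 + 8)*((-5 + 7)² - 16) = 5*(2² - 16) = 5*(4 - 16) = 5*(-12) = -60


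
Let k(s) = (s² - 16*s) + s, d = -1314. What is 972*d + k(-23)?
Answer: -1276334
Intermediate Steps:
k(s) = s² - 15*s
972*d + k(-23) = 972*(-1314) - 23*(-15 - 23) = -1277208 - 23*(-38) = -1277208 + 874 = -1276334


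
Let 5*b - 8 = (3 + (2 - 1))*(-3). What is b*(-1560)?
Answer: 1248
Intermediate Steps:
b = -⅘ (b = 8/5 + ((3 + (2 - 1))*(-3))/5 = 8/5 + ((3 + 1)*(-3))/5 = 8/5 + (4*(-3))/5 = 8/5 + (⅕)*(-12) = 8/5 - 12/5 = -⅘ ≈ -0.80000)
b*(-1560) = -⅘*(-1560) = 1248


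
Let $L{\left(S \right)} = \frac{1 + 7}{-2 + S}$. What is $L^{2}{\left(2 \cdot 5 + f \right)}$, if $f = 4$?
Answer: $\frac{4}{9} \approx 0.44444$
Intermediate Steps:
$L{\left(S \right)} = \frac{8}{-2 + S}$
$L^{2}{\left(2 \cdot 5 + f \right)} = \left(\frac{8}{-2 + \left(2 \cdot 5 + 4\right)}\right)^{2} = \left(\frac{8}{-2 + \left(10 + 4\right)}\right)^{2} = \left(\frac{8}{-2 + 14}\right)^{2} = \left(\frac{8}{12}\right)^{2} = \left(8 \cdot \frac{1}{12}\right)^{2} = \left(\frac{2}{3}\right)^{2} = \frac{4}{9}$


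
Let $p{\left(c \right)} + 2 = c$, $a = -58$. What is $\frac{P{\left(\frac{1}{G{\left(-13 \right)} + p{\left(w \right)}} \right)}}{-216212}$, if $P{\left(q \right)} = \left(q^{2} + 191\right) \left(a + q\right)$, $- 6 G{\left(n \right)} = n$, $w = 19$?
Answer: $\frac{4208334326}{82207856375} \approx 0.051191$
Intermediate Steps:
$G{\left(n \right)} = - \frac{n}{6}$
$p{\left(c \right)} = -2 + c$
$P{\left(q \right)} = \left(-58 + q\right) \left(191 + q^{2}\right)$ ($P{\left(q \right)} = \left(q^{2} + 191\right) \left(-58 + q\right) = \left(191 + q^{2}\right) \left(-58 + q\right) = \left(-58 + q\right) \left(191 + q^{2}\right)$)
$\frac{P{\left(\frac{1}{G{\left(-13 \right)} + p{\left(w \right)}} \right)}}{-216212} = \frac{-11078 + \left(\frac{1}{\left(- \frac{1}{6}\right) \left(-13\right) + \left(-2 + 19\right)}\right)^{3} - 58 \left(\frac{1}{\left(- \frac{1}{6}\right) \left(-13\right) + \left(-2 + 19\right)}\right)^{2} + \frac{191}{\left(- \frac{1}{6}\right) \left(-13\right) + \left(-2 + 19\right)}}{-216212} = \left(-11078 + \left(\frac{1}{\frac{13}{6} + 17}\right)^{3} - 58 \left(\frac{1}{\frac{13}{6} + 17}\right)^{2} + \frac{191}{\frac{13}{6} + 17}\right) \left(- \frac{1}{216212}\right) = \left(-11078 + \left(\frac{1}{\frac{115}{6}}\right)^{3} - 58 \left(\frac{1}{\frac{115}{6}}\right)^{2} + \frac{191}{\frac{115}{6}}\right) \left(- \frac{1}{216212}\right) = \left(-11078 + \left(\frac{6}{115}\right)^{3} - 58 \left(\frac{6}{115}\right)^{2} + 191 \cdot \frac{6}{115}\right) \left(- \frac{1}{216212}\right) = \left(-11078 + \frac{216}{1520875} - \frac{2088}{13225} + \frac{1146}{115}\right) \left(- \frac{1}{216212}\right) = \left(- \frac{16833337304}{1520875}\right) \left(- \frac{1}{216212}\right) = \frac{4208334326}{82207856375}$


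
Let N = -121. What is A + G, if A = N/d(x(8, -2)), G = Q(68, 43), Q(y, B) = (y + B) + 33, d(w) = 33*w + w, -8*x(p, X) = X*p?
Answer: 9671/68 ≈ 142.22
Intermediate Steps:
x(p, X) = -X*p/8
d(w) = 34*w
Q(y, B) = 33 + B + y (Q(y, B) = (B + y) + 33 = 33 + B + y)
G = 144 (G = 33 + 43 + 68 = 144)
A = -121/68 (A = -121/(34*(-⅛*(-2)*8)) = -121/(34*2) = -121/68 ≈ -1.7794)
A + G = -121/68 + 144 = 9671/68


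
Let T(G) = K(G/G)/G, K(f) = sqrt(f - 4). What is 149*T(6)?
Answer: 149*I*sqrt(3)/6 ≈ 43.013*I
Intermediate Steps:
K(f) = sqrt(-4 + f)
T(G) = I*sqrt(3)/G (T(G) = sqrt(-4 + G/G)/G = sqrt(-4 + 1)/G = sqrt(-3)/G = (I*sqrt(3))/G = I*sqrt(3)/G)
149*T(6) = 149*(I*sqrt(3)/6) = 149*I*sqrt(3)/6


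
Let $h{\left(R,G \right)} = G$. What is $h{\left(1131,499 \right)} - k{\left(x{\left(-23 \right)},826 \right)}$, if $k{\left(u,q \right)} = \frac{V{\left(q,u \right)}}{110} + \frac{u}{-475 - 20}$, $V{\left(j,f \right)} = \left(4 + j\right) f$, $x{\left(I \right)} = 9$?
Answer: $\frac{23711}{55} \approx 431.11$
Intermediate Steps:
$V{\left(j,f \right)} = f \left(4 + j\right)$
$k{\left(u,q \right)} = - \frac{u}{495} + \frac{u \left(4 + q\right)}{110}$ ($k{\left(u,q \right)} = \frac{u \left(4 + q\right)}{110} + \frac{u}{-475 - 20} = u \left(4 + q\right) \frac{1}{110} + \frac{u}{-495} = \frac{u \left(4 + q\right)}{110} + u \left(- \frac{1}{495}\right) = \frac{u \left(4 + q\right)}{110} - \frac{u}{495} = - \frac{u}{495} + \frac{u \left(4 + q\right)}{110}$)
$h{\left(1131,499 \right)} - k{\left(x{\left(-23 \right)},826 \right)} = 499 - \frac{1}{990} \cdot 9 \left(34 + 9 \cdot 826\right) = 499 - \frac{1}{990} \cdot 9 \left(34 + 7434\right) = 499 - \frac{1}{990} \cdot 9 \cdot 7468 = 499 - \frac{3734}{55} = \frac{23711}{55}$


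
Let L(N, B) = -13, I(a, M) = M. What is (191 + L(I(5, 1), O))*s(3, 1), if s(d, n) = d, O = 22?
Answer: 534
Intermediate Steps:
(191 + L(I(5, 1), O))*s(3, 1) = (191 - 13)*3 = 178*3 = 534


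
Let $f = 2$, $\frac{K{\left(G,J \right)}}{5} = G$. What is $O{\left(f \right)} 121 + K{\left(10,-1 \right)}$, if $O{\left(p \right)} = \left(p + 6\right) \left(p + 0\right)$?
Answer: $1986$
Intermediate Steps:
$K{\left(G,J \right)} = 5 G$
$O{\left(p \right)} = p \left(6 + p\right)$ ($O{\left(p \right)} = \left(6 + p\right) p = p \left(6 + p\right)$)
$O{\left(f \right)} 121 + K{\left(10,-1 \right)} = 2 \left(6 + 2\right) 121 + 5 \cdot 10 = 2 \cdot 8 \cdot 121 + 50 = 16 \cdot 121 + 50 = 1936 + 50 = 1986$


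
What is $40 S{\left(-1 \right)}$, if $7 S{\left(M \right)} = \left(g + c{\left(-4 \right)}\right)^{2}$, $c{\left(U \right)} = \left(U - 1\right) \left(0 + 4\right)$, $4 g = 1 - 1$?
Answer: $\frac{16000}{7} \approx 2285.7$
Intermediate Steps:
$g = 0$ ($g = \frac{1 - 1}{4} = \frac{1}{4} \cdot 0 = 0$)
$c{\left(U \right)} = -4 + 4 U$ ($c{\left(U \right)} = \left(-1 + U\right) 4 = -4 + 4 U$)
$S{\left(M \right)} = \frac{400}{7}$ ($S{\left(M \right)} = \frac{\left(0 + \left(-4 + 4 \left(-4\right)\right)\right)^{2}}{7} = \frac{\left(0 - 20\right)^{2}}{7} = \frac{\left(-20\right)^{2}}{7} = \frac{1}{7} \cdot 400 = \frac{400}{7}$)
$40 S{\left(-1 \right)} = 40 \cdot \frac{400}{7} = \frac{16000}{7}$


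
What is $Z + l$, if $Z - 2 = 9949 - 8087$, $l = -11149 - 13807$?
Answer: $-23092$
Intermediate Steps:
$l = -24956$ ($l = -11149 - 13807 = -24956$)
$Z = 1864$ ($Z = 2 + \left(9949 - 8087\right) = 2 + 1862 = 1864$)
$Z + l = 1864 - 24956 = -23092$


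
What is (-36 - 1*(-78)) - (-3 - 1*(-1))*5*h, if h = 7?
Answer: 112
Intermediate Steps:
(-36 - 1*(-78)) - (-3 - 1*(-1))*5*h = (-36 - 1*(-78)) - (-3 - 1*(-1))*5*7 = (-36 + 78) - (-3 + 1)*5*7 = 42 - (-2*5)*7 = 42 - (-10)*7 = 42 - 1*(-70) = 42 + 70 = 112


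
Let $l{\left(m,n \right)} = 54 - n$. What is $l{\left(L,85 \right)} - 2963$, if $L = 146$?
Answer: $-2994$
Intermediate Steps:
$l{\left(L,85 \right)} - 2963 = \left(54 - 85\right) - 2963 = -31 - 2963 = -2994$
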